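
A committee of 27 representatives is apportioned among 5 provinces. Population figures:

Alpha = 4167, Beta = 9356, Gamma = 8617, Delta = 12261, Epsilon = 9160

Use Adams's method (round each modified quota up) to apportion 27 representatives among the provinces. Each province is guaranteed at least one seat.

Standard divisor 43561/27 ≈ 1613.37; standard quotas: Alpha 2.583, Beta 5.799, Gamma 5.341, Delta 7.600, Epsilon 5.678.
Rounding up gives 3, 6, 6, 8, 6 = 29 seats, so the divisor must be adjusted.
With modified divisor 1800: modified quotas Alpha 2.315, Beta 5.198, Gamma 4.787, Delta 6.812, Epsilon 5.089.
Rounding up: Alpha 3, Beta 6, Gamma 5, Delta 7, Epsilon 6 (total 27).

Alpha: 3, Beta: 6, Gamma: 5, Delta: 7, Epsilon: 6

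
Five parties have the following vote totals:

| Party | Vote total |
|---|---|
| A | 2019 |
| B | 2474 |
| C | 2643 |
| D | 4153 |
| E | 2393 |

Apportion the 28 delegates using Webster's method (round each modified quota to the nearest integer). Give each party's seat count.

Standard divisor 13682/28 ≈ 488.643; standard quotas: A 4.132, B 5.063, C 5.409, D 8.499, E 4.897.
Rounding to the nearest integer gives 4, 5, 5, 8, 5 = 27 seats, so the divisor must be adjusted.
With modified divisor 485: modified quotas A 4.163, B 5.101, C 5.449, D 8.563, E 4.934.
Rounding to the nearest integer: A 4, B 5, C 5, D 9, E 5 (total 28).

A 4, B 5, C 5, D 9, E 5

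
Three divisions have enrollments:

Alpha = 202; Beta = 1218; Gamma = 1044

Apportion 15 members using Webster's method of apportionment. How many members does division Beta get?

Standard divisor 2464/15 ≈ 164.267; standard quotas: Alpha 1.230, Beta 7.415, Gamma 6.356.
Rounding to the nearest integer gives 1, 7, 6 = 14 seats, so the divisor must be adjusted.
With modified divisor 161.5: modified quotas Alpha 1.251, Beta 7.542, Gamma 6.464.
Rounding to the nearest integer: Alpha 1, Beta 8, Gamma 6 (total 15).
Beta receives 8.

8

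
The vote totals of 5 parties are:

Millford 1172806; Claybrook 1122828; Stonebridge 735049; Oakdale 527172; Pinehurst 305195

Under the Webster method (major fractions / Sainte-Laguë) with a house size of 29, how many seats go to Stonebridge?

6

Standard divisor 3863050/29 ≈ 133208.621; standard quotas: Millford 8.804, Claybrook 8.429, Stonebridge 5.518, Oakdale 3.957, Pinehurst 2.291.
Rounding to the nearest integer gives Millford 9, Claybrook 8, Stonebridge 6, Oakdale 4, Pinehurst 2 — total 29, matching the house size, so no adjustment is needed.
Stonebridge receives 6.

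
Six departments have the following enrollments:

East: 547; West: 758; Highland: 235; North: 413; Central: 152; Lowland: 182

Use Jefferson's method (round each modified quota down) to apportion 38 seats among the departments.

Standard divisor 2287/38 ≈ 60.184; standard quotas: East 9.089, West 12.595, Highland 3.905, North 6.862, Central 2.526, Lowland 3.024.
Rounding down gives 9, 12, 3, 6, 2, 3 = 35 seats, so the divisor must be adjusted.
With modified divisor 57: modified quotas East 9.596, West 13.298, Highland 4.123, North 7.246, Central 2.667, Lowland 3.193.
Rounding down: East 9, West 13, Highland 4, North 7, Central 2, Lowland 3 (total 38).

East: 9; West: 13; Highland: 4; North: 7; Central: 2; Lowland: 3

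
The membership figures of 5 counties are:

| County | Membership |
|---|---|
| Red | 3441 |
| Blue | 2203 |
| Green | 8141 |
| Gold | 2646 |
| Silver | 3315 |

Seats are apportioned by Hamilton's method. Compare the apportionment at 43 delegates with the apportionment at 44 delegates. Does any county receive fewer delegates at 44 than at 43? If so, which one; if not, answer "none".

none

At 43 seats: Red 7, Blue 5, Green 18, Gold 6, Silver 7.
At 44 seats: Red 8, Blue 5, Green 18, Gold 6, Silver 7.
No county's allocation decreased.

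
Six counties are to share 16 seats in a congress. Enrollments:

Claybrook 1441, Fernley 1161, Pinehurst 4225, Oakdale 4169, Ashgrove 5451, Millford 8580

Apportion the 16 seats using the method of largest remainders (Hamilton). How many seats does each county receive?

Total 25027; standard divisor 25027/16 ≈ 1564.188.
Standard quotas: Claybrook 0.9212, Fernley 0.7422, Pinehurst 2.7011, Oakdale 2.6653, Ashgrove 3.4849, Millford 5.4853.
Lower quotas: Claybrook 0, Fernley 0, Pinehurst 2, Oakdale 2, Ashgrove 3, Millford 5 (sum 12, leaving 4 seats).
Remainders in descending order: Claybrook 0.9212, Fernley 0.7422, Pinehurst 0.7011, Oakdale 0.6653, Millford 0.4853, Ashgrove 0.4849.
Largest remainders: Claybrook, Fernley, Pinehurst, Oakdale receive the extra seats.

Claybrook 1, Fernley 1, Pinehurst 3, Oakdale 3, Ashgrove 3, Millford 5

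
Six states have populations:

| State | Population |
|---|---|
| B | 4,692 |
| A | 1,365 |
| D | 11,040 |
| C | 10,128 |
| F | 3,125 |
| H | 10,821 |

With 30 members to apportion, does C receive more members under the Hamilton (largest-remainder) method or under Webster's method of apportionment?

Webster

Hamilton: B 4, A 1, D 8, C 7, F 2, H 8.
Webster: B 3, A 1, D 8, C 8, F 2, H 8.
C gets 7 under Hamilton and 8 under Webster.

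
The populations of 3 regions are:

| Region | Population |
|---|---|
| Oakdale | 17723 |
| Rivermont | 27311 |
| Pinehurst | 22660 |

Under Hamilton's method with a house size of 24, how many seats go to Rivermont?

Total 67694; standard divisor 67694/24 ≈ 2820.583.
Standard quotas: Oakdale 6.2835, Rivermont 9.6827, Pinehurst 8.0338.
Lower quotas: Oakdale 6, Rivermont 9, Pinehurst 8 (sum 23, leaving 1 seat).
Remainders in descending order: Rivermont 0.6827, Oakdale 0.2835, Pinehurst 0.0338.
Largest remainder: Rivermont receives the extra seat.
Rivermont receives 10.

10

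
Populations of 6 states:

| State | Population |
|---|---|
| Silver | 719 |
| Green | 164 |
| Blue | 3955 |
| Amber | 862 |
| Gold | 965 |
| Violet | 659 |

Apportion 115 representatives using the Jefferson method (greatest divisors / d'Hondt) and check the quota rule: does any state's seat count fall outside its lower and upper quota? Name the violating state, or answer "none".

Standard quotas: Silver 11.290, Green 2.575, Blue 62.101, Amber 13.535, Gold 15.152, Violet 10.347.
Jefferson allocation: Silver 11, Green 2, Blue 64, Amber 13, Gold 15, Violet 10.
Blue has quota 62.101 (lower 62, upper 63) but receives 64 — outside the quota interval.

Blue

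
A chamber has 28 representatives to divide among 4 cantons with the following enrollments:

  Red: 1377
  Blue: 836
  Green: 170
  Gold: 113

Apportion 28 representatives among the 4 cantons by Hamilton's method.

Red: 16, Blue: 9, Green: 2, Gold: 1

Standard divisor: 2496 ÷ 28 ≈ 89.143.
Standard quotas: Red 15.447, Blue 9.378, Green 1.907, Gold 1.268.
Lower quotas: Red 15, Blue 9, Green 1, Gold 1 (sum 26, leaving 2 seats).
Remainders in descending order: Green 0.907, Red 0.447, Blue 0.378, Gold 0.268.
Largest remainders: Green, Red receive the extra seats.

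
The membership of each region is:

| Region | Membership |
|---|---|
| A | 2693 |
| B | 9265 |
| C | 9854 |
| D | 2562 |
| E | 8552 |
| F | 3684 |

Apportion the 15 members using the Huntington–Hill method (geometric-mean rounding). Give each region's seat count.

A: 1, B: 4, C: 4, D: 1, E: 3, F: 2

With divisor 2537: modified quotas A 1.061, B 3.652, C 3.884, D 1.010, E 3.371, F 1.452.
Geometric-mean thresholds: A √(1·2)=1.414, B √(3·4)=3.464, C √(3·4)=3.464, D √(1·2)=1.414, E √(3·4)=3.464, F √(1·2)=1.414.
Each quota rounded against its threshold gives A 1, B 4, C 4, D 1, E 3, F 2 (total 15).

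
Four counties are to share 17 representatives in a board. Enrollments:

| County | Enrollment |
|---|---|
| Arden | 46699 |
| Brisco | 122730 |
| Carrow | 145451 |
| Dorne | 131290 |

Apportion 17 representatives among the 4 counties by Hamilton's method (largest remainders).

Total 446170; standard divisor 446170/17 ≈ 26245.294.
Standard quotas: Arden 1.7793, Brisco 4.6763, Carrow 5.5420, Dorne 5.0024.
Lower quotas: Arden 1, Brisco 4, Carrow 5, Dorne 5 (sum 15, leaving 2 seats).
Remainders in descending order: Arden 0.7793, Brisco 0.6763, Carrow 0.5420, Dorne 0.0024.
The surplus seats go to Arden, Brisco.

Arden=2, Brisco=5, Carrow=5, Dorne=5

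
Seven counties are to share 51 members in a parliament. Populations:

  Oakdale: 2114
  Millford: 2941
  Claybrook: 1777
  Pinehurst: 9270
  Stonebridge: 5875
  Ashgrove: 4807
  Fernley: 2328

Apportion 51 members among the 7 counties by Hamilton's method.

The standard divisor is 29112/51 ≈ 570.824.
Standard quotas: Oakdale 3.7034, Millford 5.1522, Claybrook 3.1130, Pinehurst 16.2397, Stonebridge 10.2921, Ashgrove 8.4212, Fernley 4.0783.
Lower quotas: Oakdale 3, Millford 5, Claybrook 3, Pinehurst 16, Stonebridge 10, Ashgrove 8, Fernley 4 (sum 49, leaving 2 seats).
Remainders in descending order: Oakdale 0.7034, Ashgrove 0.4212, Stonebridge 0.2921, Pinehurst 0.2397, Millford 0.1522, Claybrook 0.1130, Fernley 0.0783.
The surplus seats go to Oakdale, Ashgrove.

Oakdale 4, Millford 5, Claybrook 3, Pinehurst 16, Stonebridge 10, Ashgrove 9, Fernley 4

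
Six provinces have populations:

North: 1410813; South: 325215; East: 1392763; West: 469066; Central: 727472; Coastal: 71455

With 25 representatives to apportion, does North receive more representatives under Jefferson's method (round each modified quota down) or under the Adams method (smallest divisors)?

Jefferson

Jefferson: North 9, South 2, East 8, West 2, Central 4, Coastal 0.
Adams: North 8, South 2, East 7, West 3, Central 4, Coastal 1.
North gets 9 under Jefferson and 8 under Adams.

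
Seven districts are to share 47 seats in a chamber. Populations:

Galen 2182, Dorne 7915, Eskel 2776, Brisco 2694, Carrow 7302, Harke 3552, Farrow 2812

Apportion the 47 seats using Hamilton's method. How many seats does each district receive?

Galen=3, Dorne=13, Eskel=4, Brisco=4, Carrow=12, Harke=6, Farrow=5

The standard divisor is 29233/47 ≈ 621.979.
Standard quotas: Galen 3.5082, Dorne 12.7255, Eskel 4.4632, Brisco 4.3313, Carrow 11.7400, Harke 5.7108, Farrow 4.5211.
Lower quotas: Galen 3, Dorne 12, Eskel 4, Brisco 4, Carrow 11, Harke 5, Farrow 4 (sum 43, leaving 4 seats).
Remainders in descending order: Carrow 0.7400, Dorne 0.7255, Harke 0.7108, Farrow 0.5211, Galen 0.5082, Eskel 0.4632, Brisco 0.3313.
Largest remainders: Carrow, Dorne, Harke, Farrow receive the extra seats.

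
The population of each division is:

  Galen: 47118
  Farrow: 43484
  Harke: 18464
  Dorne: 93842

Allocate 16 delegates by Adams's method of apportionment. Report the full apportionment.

Galen 4, Farrow 3, Harke 2, Dorne 7

Standard divisor 202908/16 ≈ 12681.75; standard quotas: Galen 3.715, Farrow 3.429, Harke 1.456, Dorne 7.400.
Rounding up gives 4, 4, 2, 8 = 18 seats, so the divisor must be adjusted.
With modified divisor 15100: modified quotas Galen 3.120, Farrow 2.880, Harke 1.223, Dorne 6.215.
Rounding up: Galen 4, Farrow 3, Harke 2, Dorne 7 (total 16).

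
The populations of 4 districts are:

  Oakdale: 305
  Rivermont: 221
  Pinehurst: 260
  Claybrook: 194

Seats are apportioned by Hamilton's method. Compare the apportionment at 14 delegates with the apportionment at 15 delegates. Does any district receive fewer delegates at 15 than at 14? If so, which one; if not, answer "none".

At 14 seats: Oakdale 4, Rivermont 3, Pinehurst 4, Claybrook 3.
At 15 seats: Oakdale 5, Rivermont 3, Pinehurst 4, Claybrook 3.
No district's allocation decreased.

none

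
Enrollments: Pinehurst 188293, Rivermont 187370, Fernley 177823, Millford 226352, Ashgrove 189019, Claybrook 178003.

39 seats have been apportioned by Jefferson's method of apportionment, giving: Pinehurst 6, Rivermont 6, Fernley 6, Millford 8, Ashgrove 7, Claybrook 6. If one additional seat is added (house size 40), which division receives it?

Priority for the next seat is population ÷ (current seats + 1).
Priorities: Pinehurst 26899.000, Rivermont 26767.143, Fernley 25403.286, Millford 25150.222, Ashgrove 23627.375, Claybrook 25429.000.
Highest priority: Pinehurst.

Pinehurst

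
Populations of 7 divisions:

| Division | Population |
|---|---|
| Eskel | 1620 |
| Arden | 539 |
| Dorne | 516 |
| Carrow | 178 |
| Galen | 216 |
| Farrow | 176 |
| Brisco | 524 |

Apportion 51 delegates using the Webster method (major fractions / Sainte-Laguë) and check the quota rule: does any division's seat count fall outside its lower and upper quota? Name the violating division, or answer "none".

Standard quotas: Eskel 21.921, Arden 7.293, Dorne 6.982, Carrow 2.409, Galen 2.923, Farrow 2.382, Brisco 7.090.
Webster allocation: Eskel 23, Arden 7, Dorne 7, Carrow 2, Galen 3, Farrow 2, Brisco 7.
Eskel has quota 21.921 (lower 21, upper 22) but receives 23 — outside the quota interval.

Eskel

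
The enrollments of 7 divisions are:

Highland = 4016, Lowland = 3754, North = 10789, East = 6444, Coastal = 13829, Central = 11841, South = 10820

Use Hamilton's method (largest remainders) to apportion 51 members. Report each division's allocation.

Highland 3, Lowland 3, North 9, East 5, Coastal 12, Central 10, South 9

Standard divisor: 61493 ÷ 51 ≈ 1205.745.
Standard quotas: Highland 3.3307, Lowland 3.1134, North 8.9480, East 5.3444, Coastal 11.4693, Central 9.8205, South 8.9737.
Lower quotas: Highland 3, Lowland 3, North 8, East 5, Coastal 11, Central 9, South 8 (sum 47, leaving 4 seats).
Remainders in descending order: South 0.9737, North 0.9480, Central 0.8205, Coastal 0.4693, East 0.3444, Highland 0.3307, Lowland 0.1134.
The surplus seats go to South, North, Central, Coastal.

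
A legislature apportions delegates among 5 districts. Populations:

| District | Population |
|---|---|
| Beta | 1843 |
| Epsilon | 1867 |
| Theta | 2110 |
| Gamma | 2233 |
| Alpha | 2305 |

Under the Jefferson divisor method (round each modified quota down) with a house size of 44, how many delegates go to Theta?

9

Standard divisor 10358/44 ≈ 235.409; standard quotas: Beta 7.829, Epsilon 7.931, Theta 8.963, Gamma 9.486, Alpha 9.791.
Rounding down gives 7, 7, 8, 9, 9 = 40 seats, so the divisor must be adjusted.
With modified divisor 227: modified quotas Beta 8.119, Epsilon 8.225, Theta 9.295, Gamma 9.837, Alpha 10.154.
Rounding down: Beta 8, Epsilon 8, Theta 9, Gamma 9, Alpha 10 (total 44).
Theta receives 9.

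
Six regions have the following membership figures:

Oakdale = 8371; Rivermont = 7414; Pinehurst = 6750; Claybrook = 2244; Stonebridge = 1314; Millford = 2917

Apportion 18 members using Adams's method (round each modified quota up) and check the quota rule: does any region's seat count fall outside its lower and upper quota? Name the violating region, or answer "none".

Standard quotas: Oakdale 5.194, Rivermont 4.600, Pinehurst 4.188, Claybrook 1.392, Stonebridge 0.815, Millford 1.810.
Adams allocation: Oakdale 5, Rivermont 4, Pinehurst 4, Claybrook 2, Stonebridge 1, Millford 2.
Every allocation lies between the lower and upper quota.

none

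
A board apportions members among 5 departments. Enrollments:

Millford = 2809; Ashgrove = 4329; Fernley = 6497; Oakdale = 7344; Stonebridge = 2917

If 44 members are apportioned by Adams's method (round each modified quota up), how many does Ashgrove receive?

8

Standard divisor 23896/44 ≈ 543.091; standard quotas: Millford 5.172, Ashgrove 7.971, Fernley 11.963, Oakdale 13.523, Stonebridge 5.371.
Rounding up gives 6, 8, 12, 14, 6 = 46 seats, so the divisor must be adjusted.
With modified divisor 570: modified quotas Millford 4.928, Ashgrove 7.595, Fernley 11.398, Oakdale 12.884, Stonebridge 5.118.
Rounding up: Millford 5, Ashgrove 8, Fernley 12, Oakdale 13, Stonebridge 6 (total 44).
Ashgrove receives 8.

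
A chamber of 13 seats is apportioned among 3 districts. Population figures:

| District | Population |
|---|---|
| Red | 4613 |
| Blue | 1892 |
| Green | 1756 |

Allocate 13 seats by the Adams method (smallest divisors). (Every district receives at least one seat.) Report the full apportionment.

Red 7, Blue 3, Green 3

Standard divisor 8261/13 ≈ 635.462; standard quotas: Red 7.259, Blue 2.977, Green 2.763.
Rounding up gives 8, 3, 3 = 14 seats, so the divisor must be adjusted.
With modified divisor 700: modified quotas Red 6.590, Blue 2.703, Green 2.509.
Rounding up: Red 7, Blue 3, Green 3 (total 13).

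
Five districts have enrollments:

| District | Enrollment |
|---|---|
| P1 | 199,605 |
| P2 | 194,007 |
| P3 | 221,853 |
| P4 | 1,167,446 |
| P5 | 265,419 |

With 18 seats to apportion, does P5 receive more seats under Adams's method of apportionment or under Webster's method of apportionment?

Adams

Adams: P1 2, P2 2, P3 2, P4 9, P5 3.
Webster: P1 2, P2 2, P3 2, P4 10, P5 2.
P5 gets 3 under Adams and 2 under Webster.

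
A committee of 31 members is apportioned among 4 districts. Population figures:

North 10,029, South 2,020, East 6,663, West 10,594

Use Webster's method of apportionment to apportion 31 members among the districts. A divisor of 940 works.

With modified divisor 940: modified quotas North 10.669, South 2.149, East 7.088, West 11.270.
Rounding to the nearest integer: North 11, South 2, East 7, West 11 (total 31).

North=11, South=2, East=7, West=11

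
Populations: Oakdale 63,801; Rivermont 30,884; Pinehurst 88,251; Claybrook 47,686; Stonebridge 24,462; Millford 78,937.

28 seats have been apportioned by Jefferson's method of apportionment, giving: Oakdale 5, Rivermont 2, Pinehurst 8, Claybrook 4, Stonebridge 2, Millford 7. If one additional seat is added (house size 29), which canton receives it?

Oakdale

Priority for the next seat is population ÷ (current seats + 1).
Priorities: Oakdale 10633.500, Rivermont 10294.667, Pinehurst 9805.667, Claybrook 9537.200, Stonebridge 8154.000, Millford 9867.125.
Highest priority: Oakdale.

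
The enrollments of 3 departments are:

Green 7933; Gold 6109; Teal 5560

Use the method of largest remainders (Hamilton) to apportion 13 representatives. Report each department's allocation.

Green 5, Gold 4, Teal 4

Total 19602; standard divisor 19602/13 ≈ 1507.846.
Standard quotas: Green 5.2611, Gold 4.0515, Teal 3.6874.
Lower quotas: Green 5, Gold 4, Teal 3 (sum 12, leaving 1 seat).
Remainders in descending order: Teal 0.6874, Green 0.2611, Gold 0.0515.
The surplus seat goes to Teal.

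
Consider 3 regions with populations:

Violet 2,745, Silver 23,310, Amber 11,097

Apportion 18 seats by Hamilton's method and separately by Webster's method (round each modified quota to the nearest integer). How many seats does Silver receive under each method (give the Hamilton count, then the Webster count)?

11 and 12

Hamilton: Violet 1, Silver 11, Amber 6.
Webster: Violet 1, Silver 12, Amber 5.
Silver gets 11 under Hamilton and 12 under Webster.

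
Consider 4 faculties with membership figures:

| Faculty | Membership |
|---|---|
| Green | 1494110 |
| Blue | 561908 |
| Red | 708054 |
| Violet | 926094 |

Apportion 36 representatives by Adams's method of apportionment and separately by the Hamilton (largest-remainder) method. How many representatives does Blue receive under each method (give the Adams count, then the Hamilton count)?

Adams: Green 14, Blue 6, Red 7, Violet 9.
Hamilton: Green 15, Blue 5, Red 7, Violet 9.
Blue gets 6 under Adams and 5 under Hamilton.

6 and 5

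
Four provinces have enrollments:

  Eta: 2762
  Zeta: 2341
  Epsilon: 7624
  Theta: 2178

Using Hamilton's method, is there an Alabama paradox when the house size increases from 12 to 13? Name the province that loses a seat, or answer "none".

At 12 seats: Eta 2, Zeta 2, Epsilon 6, Theta 2.
At 13 seats: Eta 2, Zeta 2, Epsilon 7, Theta 2.
No province's allocation decreased.

none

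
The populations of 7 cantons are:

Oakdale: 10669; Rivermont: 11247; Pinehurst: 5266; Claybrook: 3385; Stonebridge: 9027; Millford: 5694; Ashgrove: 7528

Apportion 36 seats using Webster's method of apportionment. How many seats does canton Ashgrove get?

5

Standard divisor 52816/36 ≈ 1467.111; standard quotas: Oakdale 7.272, Rivermont 7.666, Pinehurst 3.589, Claybrook 2.307, Stonebridge 6.153, Millford 3.881, Ashgrove 5.131.
Rounding to the nearest integer gives Oakdale 7, Rivermont 8, Pinehurst 4, Claybrook 2, Stonebridge 6, Millford 4, Ashgrove 5 — total 36, matching the house size, so no adjustment is needed.
Ashgrove receives 5.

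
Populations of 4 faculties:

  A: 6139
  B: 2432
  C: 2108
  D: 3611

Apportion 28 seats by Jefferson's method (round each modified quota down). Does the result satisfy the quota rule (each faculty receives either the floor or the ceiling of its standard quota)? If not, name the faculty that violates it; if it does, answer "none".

Standard quotas: A 12.029, B 4.765, C 4.130, D 7.075.
Jefferson allocation: A 12, B 5, C 4, D 7.
Every allocation lies between the lower and upper quota.

none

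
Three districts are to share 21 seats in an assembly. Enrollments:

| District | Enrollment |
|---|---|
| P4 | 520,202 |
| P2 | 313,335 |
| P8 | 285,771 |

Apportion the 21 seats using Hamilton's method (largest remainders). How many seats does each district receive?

Standard divisor: 1119308 ÷ 21 ≈ 53300.381.
Standard quotas: P4 9.7598, P2 5.8787, P8 5.3615.
Lower quotas: P4 9, P2 5, P8 5 (sum 19, leaving 2 seats).
Remainders in descending order: P2 0.8787, P4 0.7598, P8 0.3615.
Largest remainders: P2, P4 receive the extra seats.

P4=10, P2=6, P8=5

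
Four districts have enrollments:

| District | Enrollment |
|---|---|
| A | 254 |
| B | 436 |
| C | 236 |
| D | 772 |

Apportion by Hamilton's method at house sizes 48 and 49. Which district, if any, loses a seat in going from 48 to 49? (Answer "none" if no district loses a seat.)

none

At 48 seats: A 7, B 12, C 7, D 22.
At 49 seats: A 7, B 13, C 7, D 22.
No district's allocation decreased.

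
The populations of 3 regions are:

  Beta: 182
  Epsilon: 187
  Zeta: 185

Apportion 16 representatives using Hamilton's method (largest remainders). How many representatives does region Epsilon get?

6

Total 554; standard divisor 554/16 ≈ 34.625.
Standard quotas: Beta 5.256, Epsilon 5.401, Zeta 5.343.
Lower quotas: Beta 5, Epsilon 5, Zeta 5 (sum 15, leaving 1 seat).
Remainders in descending order: Epsilon 0.401, Zeta 0.343, Beta 0.256.
The surplus seat goes to Epsilon.
Epsilon receives 6.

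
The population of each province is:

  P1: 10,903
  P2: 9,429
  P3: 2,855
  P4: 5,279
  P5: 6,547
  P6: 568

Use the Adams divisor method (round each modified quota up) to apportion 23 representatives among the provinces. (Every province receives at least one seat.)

Standard divisor 35581/23 ≈ 1547; standard quotas: P1 7.048, P2 6.095, P3 1.846, P4 3.412, P5 4.232, P6 0.367.
Rounding up gives 8, 7, 2, 4, 5, 1 = 27 seats, so the divisor must be adjusted.
With modified divisor 1800: modified quotas P1 6.057, P2 5.238, P3 1.586, P4 2.933, P5 3.637, P6 0.316.
Rounding up: P1 7, P2 6, P3 2, P4 3, P5 4, P6 1 (total 23).

P1 7; P2 6; P3 2; P4 3; P5 4; P6 1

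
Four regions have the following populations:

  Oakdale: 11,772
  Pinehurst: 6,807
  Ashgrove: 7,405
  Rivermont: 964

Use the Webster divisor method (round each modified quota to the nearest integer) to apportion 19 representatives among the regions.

Oakdale=8, Pinehurst=5, Ashgrove=5, Rivermont=1

Standard divisor 26948/19 ≈ 1418.316; standard quotas: Oakdale 8.300, Pinehurst 4.799, Ashgrove 5.221, Rivermont 0.680.
Rounding to the nearest integer gives Oakdale 8, Pinehurst 5, Ashgrove 5, Rivermont 1 — total 19, matching the house size, so no adjustment is needed.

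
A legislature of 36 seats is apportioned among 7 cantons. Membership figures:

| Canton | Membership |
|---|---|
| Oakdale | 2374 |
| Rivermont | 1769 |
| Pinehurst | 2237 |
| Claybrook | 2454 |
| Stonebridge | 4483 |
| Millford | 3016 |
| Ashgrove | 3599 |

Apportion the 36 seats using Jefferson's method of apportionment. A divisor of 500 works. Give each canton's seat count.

Oakdale=4, Rivermont=3, Pinehurst=4, Claybrook=4, Stonebridge=8, Millford=6, Ashgrove=7

With modified divisor 500: modified quotas Oakdale 4.748, Rivermont 3.538, Pinehurst 4.474, Claybrook 4.908, Stonebridge 8.966, Millford 6.032, Ashgrove 7.198.
Rounding down: Oakdale 4, Rivermont 3, Pinehurst 4, Claybrook 4, Stonebridge 8, Millford 6, Ashgrove 7 (total 36).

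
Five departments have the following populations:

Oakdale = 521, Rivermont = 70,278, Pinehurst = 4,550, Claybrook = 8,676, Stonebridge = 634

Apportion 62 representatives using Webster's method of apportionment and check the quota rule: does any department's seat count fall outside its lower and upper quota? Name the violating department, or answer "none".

Rivermont

Standard quotas: Oakdale 0.382, Rivermont 51.468, Pinehurst 3.332, Claybrook 6.354, Stonebridge 0.464.
Webster allocation: Oakdale 0, Rivermont 53, Pinehurst 3, Claybrook 6, Stonebridge 0.
Rivermont has quota 51.468 (lower 51, upper 52) but receives 53 — outside the quota interval.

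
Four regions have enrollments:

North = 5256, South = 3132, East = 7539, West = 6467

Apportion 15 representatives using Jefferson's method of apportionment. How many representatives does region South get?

Standard divisor 22394/15 ≈ 1492.933; standard quotas: North 3.521, South 2.098, East 5.050, West 4.332.
Rounding down gives 3, 2, 5, 4 = 14 seats, so the divisor must be adjusted.
With modified divisor 1300: modified quotas North 4.043, South 2.409, East 5.799, West 4.975.
Rounding down: North 4, South 2, East 5, West 4 (total 15).
South receives 2.

2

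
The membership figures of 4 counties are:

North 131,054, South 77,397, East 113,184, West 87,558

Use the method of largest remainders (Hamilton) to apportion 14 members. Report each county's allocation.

The standard divisor is 409193/14 ≈ 29228.071.
Standard quotas: North 4.4838, South 2.6480, East 3.8724, West 2.9957.
Lower quotas: North 4, South 2, East 3, West 2 (sum 11, leaving 3 seats).
Remainders in descending order: West 0.9957, East 0.8724, South 0.6480, North 0.4838.
Largest remainders: West, East, South receive the extra seats.

North 4, South 3, East 4, West 3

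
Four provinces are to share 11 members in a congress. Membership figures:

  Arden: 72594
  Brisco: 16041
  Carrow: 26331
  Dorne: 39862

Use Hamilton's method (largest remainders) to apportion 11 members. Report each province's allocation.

Arden=5; Brisco=1; Carrow=2; Dorne=3

The standard divisor is 154828/11 ≈ 14075.273.
Standard quotas: Arden 5.1576, Brisco 1.1397, Carrow 1.8707, Dorne 2.8321.
Lower quotas: Arden 5, Brisco 1, Carrow 1, Dorne 2 (sum 9, leaving 2 seats).
Remainders in descending order: Carrow 0.8707, Dorne 0.8321, Arden 0.1576, Brisco 0.1397.
The surplus seats go to Carrow, Dorne.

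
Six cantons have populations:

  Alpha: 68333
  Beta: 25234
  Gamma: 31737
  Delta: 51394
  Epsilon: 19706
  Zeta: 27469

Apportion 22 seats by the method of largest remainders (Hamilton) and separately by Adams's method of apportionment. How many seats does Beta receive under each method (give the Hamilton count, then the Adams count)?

2 and 3

Hamilton: Alpha 7, Beta 2, Gamma 3, Delta 5, Epsilon 2, Zeta 3.
Adams: Alpha 6, Beta 3, Gamma 3, Delta 5, Epsilon 2, Zeta 3.
Beta gets 2 under Hamilton and 3 under Adams.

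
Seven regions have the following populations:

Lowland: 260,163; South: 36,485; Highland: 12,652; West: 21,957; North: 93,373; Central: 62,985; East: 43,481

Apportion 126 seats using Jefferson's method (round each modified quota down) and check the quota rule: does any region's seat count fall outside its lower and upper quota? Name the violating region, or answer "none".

Lowland

Standard quotas: Lowland 61.722, South 8.656, Highland 3.002, West 5.209, North 22.152, Central 14.943, East 10.316.
Jefferson allocation: Lowland 63, South 8, Highland 3, West 5, North 22, Central 15, East 10.
Lowland has quota 61.722 (lower 61, upper 62) but receives 63 — outside the quota interval.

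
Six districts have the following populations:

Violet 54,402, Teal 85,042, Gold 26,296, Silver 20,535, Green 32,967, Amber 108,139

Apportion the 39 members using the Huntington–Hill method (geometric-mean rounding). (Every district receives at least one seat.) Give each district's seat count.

With divisor 8389: modified quotas Violet 6.485, Teal 10.137, Gold 3.135, Silver 2.448, Green 3.930, Amber 12.891.
Geometric-mean thresholds: Violet √(6·7)=6.481, Teal √(10·11)=10.488, Gold √(3·4)=3.464, Silver √(2·3)=2.449, Green √(3·4)=3.464, Amber √(12·13)=12.490.
Each quota rounded against its threshold gives Violet 7, Teal 10, Gold 3, Silver 2, Green 4, Amber 13 (total 39).

Violet 7; Teal 10; Gold 3; Silver 2; Green 4; Amber 13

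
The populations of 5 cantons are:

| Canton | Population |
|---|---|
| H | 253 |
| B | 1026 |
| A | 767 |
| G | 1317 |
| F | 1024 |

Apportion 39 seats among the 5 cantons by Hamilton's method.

H=2; B=9; A=7; G=12; F=9

Total 4387; standard divisor 4387/39 ≈ 112.487.
Standard quotas: H 2.249, B 9.121, A 6.819, G 11.708, F 9.103.
Lower quotas: H 2, B 9, A 6, G 11, F 9 (sum 37, leaving 2 seats).
Remainders in descending order: A 0.819, G 0.708, H 0.249, B 0.121, F 0.103.
The surplus seats go to A, G.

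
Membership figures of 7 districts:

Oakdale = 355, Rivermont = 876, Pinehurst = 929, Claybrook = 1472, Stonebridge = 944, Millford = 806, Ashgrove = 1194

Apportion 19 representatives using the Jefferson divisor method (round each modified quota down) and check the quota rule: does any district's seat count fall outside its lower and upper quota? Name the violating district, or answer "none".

Standard quotas: Oakdale 1.026, Rivermont 2.531, Pinehurst 2.684, Claybrook 4.253, Stonebridge 2.727, Millford 2.329, Ashgrove 3.450.
Jefferson allocation: Oakdale 1, Rivermont 2, Pinehurst 3, Claybrook 4, Stonebridge 3, Millford 2, Ashgrove 4.
Every allocation lies between the lower and upper quota.

none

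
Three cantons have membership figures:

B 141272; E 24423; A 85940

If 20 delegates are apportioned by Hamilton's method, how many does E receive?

The standard divisor is 251635/20 ≈ 12581.75.
Standard quotas: B 11.2283, E 1.9411, A 6.8305.
Lower quotas: B 11, E 1, A 6 (sum 18, leaving 2 seats).
Remainders in descending order: E 0.9411, A 0.8305, B 0.2283.
Largest remainders: E, A receive the extra seats.
E receives 2.

2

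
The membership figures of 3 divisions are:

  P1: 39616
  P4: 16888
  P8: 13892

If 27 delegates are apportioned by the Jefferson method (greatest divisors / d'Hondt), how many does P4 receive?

Standard divisor 70396/27 ≈ 2607.259; standard quotas: P1 15.194, P4 6.477, P8 5.328.
Rounding down gives 15, 6, 5 = 26 seats, so the divisor must be adjusted.
With modified divisor 2440: modified quotas P1 16.236, P4 6.921, P8 5.693.
Rounding down: P1 16, P4 6, P8 5 (total 27).
P4 receives 6.

6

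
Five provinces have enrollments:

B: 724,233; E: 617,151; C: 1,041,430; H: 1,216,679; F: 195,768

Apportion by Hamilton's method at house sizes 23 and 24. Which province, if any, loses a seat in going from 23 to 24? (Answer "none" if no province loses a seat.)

At 23 seats: B 5, E 4, C 6, H 7, F 1.
At 24 seats: B 4, E 4, C 7, H 8, F 1.
B drops from 5 to 4.

B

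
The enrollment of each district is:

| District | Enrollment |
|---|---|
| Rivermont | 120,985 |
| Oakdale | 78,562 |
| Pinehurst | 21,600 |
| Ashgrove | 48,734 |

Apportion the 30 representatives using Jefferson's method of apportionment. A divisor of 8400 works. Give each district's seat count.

With modified divisor 8400: modified quotas Rivermont 14.403, Oakdale 9.353, Pinehurst 2.571, Ashgrove 5.802.
Rounding down: Rivermont 14, Oakdale 9, Pinehurst 2, Ashgrove 5 (total 30).

Rivermont: 14, Oakdale: 9, Pinehurst: 2, Ashgrove: 5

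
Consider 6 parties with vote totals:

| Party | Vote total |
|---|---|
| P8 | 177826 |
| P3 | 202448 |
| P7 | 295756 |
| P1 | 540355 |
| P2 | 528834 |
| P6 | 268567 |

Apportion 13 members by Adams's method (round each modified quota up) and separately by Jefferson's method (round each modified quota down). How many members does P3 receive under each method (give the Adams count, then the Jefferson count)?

2 and 1

Adams: P8 1, P3 2, P7 2, P1 3, P2 3, P6 2.
Jefferson: P8 1, P3 1, P7 2, P1 4, P2 3, P6 2.
P3 gets 2 under Adams and 1 under Jefferson.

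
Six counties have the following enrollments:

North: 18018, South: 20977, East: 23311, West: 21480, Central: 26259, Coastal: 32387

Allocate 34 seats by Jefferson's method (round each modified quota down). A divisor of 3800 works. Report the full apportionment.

North 4, South 5, East 6, West 5, Central 6, Coastal 8

With modified divisor 3800: modified quotas North 4.742, South 5.520, East 6.134, West 5.653, Central 6.910, Coastal 8.523.
Rounding down: North 4, South 5, East 6, West 5, Central 6, Coastal 8 (total 34).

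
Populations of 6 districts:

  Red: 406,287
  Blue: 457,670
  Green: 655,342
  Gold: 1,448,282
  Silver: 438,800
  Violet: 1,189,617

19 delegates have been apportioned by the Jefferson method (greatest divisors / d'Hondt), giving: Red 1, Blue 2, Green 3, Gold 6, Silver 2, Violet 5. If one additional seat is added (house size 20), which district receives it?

Priority for the next seat is population ÷ (current seats + 1).
Priorities: Red 203143.500, Blue 152556.667, Green 163835.500, Gold 206897.429, Silver 146266.667, Violet 198269.500.
Highest priority: Gold.

Gold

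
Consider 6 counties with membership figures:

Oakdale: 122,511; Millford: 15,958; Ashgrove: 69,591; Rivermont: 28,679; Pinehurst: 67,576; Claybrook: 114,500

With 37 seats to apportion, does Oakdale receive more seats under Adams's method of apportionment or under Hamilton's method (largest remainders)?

Hamilton

Adams: Oakdale 10, Millford 2, Ashgrove 6, Rivermont 3, Pinehurst 6, Claybrook 10.
Hamilton: Oakdale 11, Millford 1, Ashgrove 6, Rivermont 3, Pinehurst 6, Claybrook 10.
Oakdale gets 10 under Adams and 11 under Hamilton.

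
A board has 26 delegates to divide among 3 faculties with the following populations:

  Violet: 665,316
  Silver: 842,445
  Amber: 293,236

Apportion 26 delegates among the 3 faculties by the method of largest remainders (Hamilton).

The standard divisor is 1800997/26 ≈ 69269.115.
Standard quotas: Violet 9.6048, Silver 12.1619, Amber 4.2333.
Lower quotas: Violet 9, Silver 12, Amber 4 (sum 25, leaving 1 seat).
Remainders in descending order: Violet 0.6048, Amber 0.2333, Silver 0.1619.
Largest remainder: Violet receives the extra seat.

Violet 10, Silver 12, Amber 4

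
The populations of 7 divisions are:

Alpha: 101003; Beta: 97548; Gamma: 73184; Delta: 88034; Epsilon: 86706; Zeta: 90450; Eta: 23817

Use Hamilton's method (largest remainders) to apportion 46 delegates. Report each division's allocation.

Standard divisor: 560742 ÷ 46 ≈ 12190.043.
Standard quotas: Alpha 8.2857, Beta 8.0023, Gamma 6.0036, Delta 7.2218, Epsilon 7.1129, Zeta 7.4200, Eta 1.9538.
Lower quotas: Alpha 8, Beta 8, Gamma 6, Delta 7, Epsilon 7, Zeta 7, Eta 1 (sum 44, leaving 2 seats).
Remainders in descending order: Eta 0.9538, Zeta 0.4200, Alpha 0.2857, Delta 0.2218, Epsilon 0.1129, Gamma 0.0036, Beta 0.0023.
The surplus seats go to Eta, Zeta.

Alpha=8; Beta=8; Gamma=6; Delta=7; Epsilon=7; Zeta=8; Eta=2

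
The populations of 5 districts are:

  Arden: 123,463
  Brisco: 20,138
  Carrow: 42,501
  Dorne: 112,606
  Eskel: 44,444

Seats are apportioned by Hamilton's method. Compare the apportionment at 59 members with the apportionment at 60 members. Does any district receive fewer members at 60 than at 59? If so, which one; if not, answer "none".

At 59 seats: Arden 21, Brisco 4, Carrow 7, Dorne 19, Eskel 8.
At 60 seats: Arden 22, Brisco 3, Carrow 7, Dorne 20, Eskel 8.
Brisco drops from 4 to 3.

Brisco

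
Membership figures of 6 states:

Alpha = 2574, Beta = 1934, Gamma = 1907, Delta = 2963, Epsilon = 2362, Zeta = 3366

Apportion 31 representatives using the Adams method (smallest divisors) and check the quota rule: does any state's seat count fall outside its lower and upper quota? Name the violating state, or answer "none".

Standard quotas: Alpha 5.282, Beta 3.969, Gamma 3.913, Delta 6.081, Epsilon 4.847, Zeta 6.908.
Adams allocation: Alpha 5, Beta 4, Gamma 4, Delta 6, Epsilon 5, Zeta 7.
Every allocation lies between the lower and upper quota.

none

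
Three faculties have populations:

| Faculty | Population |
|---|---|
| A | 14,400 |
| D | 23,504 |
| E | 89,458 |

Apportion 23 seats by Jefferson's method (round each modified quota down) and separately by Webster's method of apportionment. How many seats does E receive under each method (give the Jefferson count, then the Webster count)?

Jefferson: A 2, D 4, E 17.
Webster: A 3, D 4, E 16.
E gets 17 under Jefferson and 16 under Webster.

17 and 16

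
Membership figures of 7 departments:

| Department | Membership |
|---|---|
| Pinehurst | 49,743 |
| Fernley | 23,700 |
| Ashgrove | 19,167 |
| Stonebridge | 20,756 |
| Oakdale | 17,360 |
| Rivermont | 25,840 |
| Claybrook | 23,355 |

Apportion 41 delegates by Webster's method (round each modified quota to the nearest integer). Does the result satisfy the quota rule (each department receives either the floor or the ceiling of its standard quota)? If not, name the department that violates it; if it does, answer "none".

none

Standard quotas: Pinehurst 11.335, Fernley 5.401, Ashgrove 4.368, Stonebridge 4.730, Oakdale 3.956, Rivermont 5.888, Claybrook 5.322.
Webster allocation: Pinehurst 12, Fernley 5, Ashgrove 4, Stonebridge 5, Oakdale 4, Rivermont 6, Claybrook 5.
Every allocation lies between the lower and upper quota.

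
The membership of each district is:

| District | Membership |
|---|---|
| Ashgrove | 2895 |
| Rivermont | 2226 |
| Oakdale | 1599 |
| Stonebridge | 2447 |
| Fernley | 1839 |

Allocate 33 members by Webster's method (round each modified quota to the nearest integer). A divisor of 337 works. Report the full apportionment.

Ashgrove=9; Rivermont=7; Oakdale=5; Stonebridge=7; Fernley=5

With modified divisor 337: modified quotas Ashgrove 8.591, Rivermont 6.605, Oakdale 4.745, Stonebridge 7.261, Fernley 5.457.
Rounding to the nearest integer: Ashgrove 9, Rivermont 7, Oakdale 5, Stonebridge 7, Fernley 5 (total 33).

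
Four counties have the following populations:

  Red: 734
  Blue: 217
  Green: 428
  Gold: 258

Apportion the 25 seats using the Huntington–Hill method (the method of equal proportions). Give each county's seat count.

With divisor 65: modified quotas Red 11.292, Blue 3.338, Green 6.585, Gold 3.969.
Geometric-mean thresholds: Red √(11·12)=11.489, Blue √(3·4)=3.464, Green √(6·7)=6.481, Gold √(3·4)=3.464.
Each quota rounded against its threshold gives Red 11, Blue 3, Green 7, Gold 4 (total 25).

Red 11; Blue 3; Green 7; Gold 4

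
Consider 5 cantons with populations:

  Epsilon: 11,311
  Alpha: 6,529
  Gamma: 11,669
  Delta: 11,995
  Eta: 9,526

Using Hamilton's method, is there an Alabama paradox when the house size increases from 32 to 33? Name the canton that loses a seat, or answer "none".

none

At 32 seats: Epsilon 7, Alpha 4, Gamma 7, Delta 8, Eta 6.
At 33 seats: Epsilon 7, Alpha 4, Gamma 8, Delta 8, Eta 6.
No canton's allocation decreased.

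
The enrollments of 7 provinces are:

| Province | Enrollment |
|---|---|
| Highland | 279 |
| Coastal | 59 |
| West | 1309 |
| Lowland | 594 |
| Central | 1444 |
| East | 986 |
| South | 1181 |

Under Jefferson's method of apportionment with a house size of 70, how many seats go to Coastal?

0

Standard divisor 5852/70 ≈ 83.6; standard quotas: Highland 3.337, Coastal 0.706, West 15.658, Lowland 7.105, Central 17.273, East 11.794, South 14.127.
Rounding down gives 3, 0, 15, 7, 17, 11, 14 = 67 seats, so the divisor must be adjusted.
With modified divisor 80: modified quotas Highland 3.487, Coastal 0.738, West 16.363, Lowland 7.425, Central 18.050, East 12.325, South 14.762.
Rounding down: Highland 3, Coastal 0, West 16, Lowland 7, Central 18, East 12, South 14 (total 70).
Coastal receives 0.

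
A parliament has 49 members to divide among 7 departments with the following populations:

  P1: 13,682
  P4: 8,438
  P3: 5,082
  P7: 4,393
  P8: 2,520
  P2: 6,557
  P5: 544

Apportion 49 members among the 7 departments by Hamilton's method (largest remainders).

P1 16; P4 10; P3 6; P7 5; P8 3; P2 8; P5 1

Total 41216; standard divisor 41216/49 ≈ 841.143.
Standard quotas: P1 16.2660, P4 10.0316, P3 6.0418, P7 5.2227, P8 2.9959, P2 7.7953, P5 0.6467.
Lower quotas: P1 16, P4 10, P3 6, P7 5, P8 2, P2 7, P5 0 (sum 46, leaving 3 seats).
Remainders in descending order: P8 0.9959, P2 0.7953, P5 0.6467, P1 0.2660, P7 0.2227, P3 0.0418, P4 0.0316.
Largest remainders: P8, P2, P5 receive the extra seats.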